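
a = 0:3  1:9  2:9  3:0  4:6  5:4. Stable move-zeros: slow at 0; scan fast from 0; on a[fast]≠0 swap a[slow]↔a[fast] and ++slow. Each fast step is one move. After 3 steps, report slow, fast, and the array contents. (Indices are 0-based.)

slow=3, fast=3, a=[3, 9, 9, 0, 6, 4]

slow=0 fast=0: a[fast]=3≠0 swap→a[0]=3, slow++,fast++
slow=1 fast=1: a[fast]=9≠0 swap→a[1]=9, slow++,fast++
slow=2 fast=2: a[fast]=9≠0 swap→a[2]=9, slow++,fast++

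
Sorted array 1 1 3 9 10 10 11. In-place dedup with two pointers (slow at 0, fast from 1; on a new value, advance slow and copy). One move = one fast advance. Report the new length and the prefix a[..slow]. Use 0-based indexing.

length 5; prefix = [1, 3, 9, 10, 11]

slow=0 fast=1: a[fast]=1=a[slow] dup, fast++
slow=0 fast=2: a[fast]=3≠a[slow]=1 write a[1]=3, slow++,fast++
slow=1 fast=3: a[fast]=9≠a[slow]=3 write a[2]=9, slow++,fast++
slow=2 fast=4: a[fast]=10≠a[slow]=9 write a[3]=10, slow++,fast++
slow=3 fast=5: a[fast]=10=a[slow] dup, fast++
slow=3 fast=6: a[fast]=11≠a[slow]=10 write a[4]=11, slow++,fast++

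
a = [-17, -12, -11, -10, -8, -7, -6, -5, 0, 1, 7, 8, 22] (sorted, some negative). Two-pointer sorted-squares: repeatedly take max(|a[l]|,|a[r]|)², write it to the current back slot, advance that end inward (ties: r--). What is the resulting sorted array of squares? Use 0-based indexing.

[0,12] |-17|<=|22| out[12]=484 → r--
[0,11] |-17|>|8| out[11]=289 → l++
[1,11] |-12|>|8| out[10]=144 → l++
[2,11] |-11|>|8| out[9]=121 → l++
[3,11] |-10|>|8| out[8]=100 → l++
[4,11] |-8|<=|8| out[7]=64 → r--
[4,10] |-8|>|7| out[6]=64 → l++
[5,10] |-7|<=|7| out[5]=49 → r--
[5,9] |-7|>|1| out[4]=49 → l++
[6,9] |-6|>|1| out[3]=36 → l++
[7,9] |-5|>|1| out[2]=25 → l++
[8,9] |0|<=|1| out[1]=1 → r--
[8,8] |0|<=|0| out[0]=0 → r--

[0, 1, 25, 36, 49, 49, 64, 64, 100, 121, 144, 289, 484]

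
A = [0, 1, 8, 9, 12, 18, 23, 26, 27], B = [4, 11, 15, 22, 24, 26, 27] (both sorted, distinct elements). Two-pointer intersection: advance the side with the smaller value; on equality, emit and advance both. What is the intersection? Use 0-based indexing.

[i=0,j=0] 0<4 → i++
[i=1,j=0] 1<4 → i++
[i=2,j=0] 8>4 → j++
[i=2,j=1] 8<11 → i++
[i=3,j=1] 9<11 → i++
[i=4,j=1] 12>11 → j++
[i=4,j=2] 12<15 → i++
[i=5,j=2] 18>15 → j++
[i=5,j=3] 18<22 → i++
[i=6,j=3] 23>22 → j++
[i=6,j=4] 23<24 → i++
[i=7,j=4] 26>24 → j++
[i=7,j=5] 26==26 emit → i++,j++
[i=8,j=6] 27==27 emit → i++,j++

intersection = [26, 27]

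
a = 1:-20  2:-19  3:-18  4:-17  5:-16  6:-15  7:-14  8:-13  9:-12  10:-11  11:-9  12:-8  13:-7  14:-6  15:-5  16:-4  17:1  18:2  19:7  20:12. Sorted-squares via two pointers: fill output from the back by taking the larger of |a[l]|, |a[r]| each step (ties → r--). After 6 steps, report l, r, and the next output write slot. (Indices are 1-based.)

[1,20] |-20|>|12| out[20]=400 → l++
[2,20] |-19|>|12| out[19]=361 → l++
[3,20] |-18|>|12| out[18]=324 → l++
[4,20] |-17|>|12| out[17]=289 → l++
[5,20] |-16|>|12| out[16]=256 → l++
[6,20] |-15|>|12| out[15]=225 → l++

l=7, r=20, next write slot=14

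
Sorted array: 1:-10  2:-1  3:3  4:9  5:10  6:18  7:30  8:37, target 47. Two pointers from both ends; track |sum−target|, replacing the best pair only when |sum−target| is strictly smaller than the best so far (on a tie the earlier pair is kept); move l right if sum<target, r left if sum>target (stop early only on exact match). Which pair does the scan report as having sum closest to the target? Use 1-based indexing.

pair (10, 37) with sum 47 (|Δ|=0)

[1,8] -10+37=27 d=20 * → l++
[2,8] -1+37=36 d=11 * → l++
[3,8] 3+37=40 d=7 * → l++
[4,8] 9+37=46 d=1 * → l++
[5,8] 10+37=47 d=0 * → stop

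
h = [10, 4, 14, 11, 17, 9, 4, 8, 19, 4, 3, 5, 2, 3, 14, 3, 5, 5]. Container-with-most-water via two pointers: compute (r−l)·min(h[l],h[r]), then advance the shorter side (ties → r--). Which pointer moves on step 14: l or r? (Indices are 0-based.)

l=0 r=17: min(10,5)*17=85 best=85 *, r--
l=0 r=16: min(10,5)*16=80 best=85, r--
l=0 r=15: min(10,3)*15=45 best=85, r--
l=0 r=14: min(10,14)*14=140 best=140 *, l++
l=1 r=14: min(4,14)*13=52 best=140, l++
l=2 r=14: min(14,14)*12=168 best=168 *, r--
l=2 r=13: min(14,3)*11=33 best=168, r--
l=2 r=12: min(14,2)*10=20 best=168, r--
l=2 r=11: min(14,5)*9=45 best=168, r--
l=2 r=10: min(14,3)*8=24 best=168, r--
l=2 r=9: min(14,4)*7=28 best=168, r--
l=2 r=8: min(14,19)*6=84 best=168, l++
l=3 r=8: min(11,19)*5=55 best=168, l++
l=4 r=8: min(17,19)*4=68 best=168, l++

l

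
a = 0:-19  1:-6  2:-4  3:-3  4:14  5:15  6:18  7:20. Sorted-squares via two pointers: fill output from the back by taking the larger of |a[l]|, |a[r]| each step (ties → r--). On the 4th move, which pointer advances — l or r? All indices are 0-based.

r

[0,7] |-19|<=|20| out[7]=400 → r--
[0,6] |-19|>|18| out[6]=361 → l++
[1,6] |-6|<=|18| out[5]=324 → r--
[1,5] |-6|<=|15| out[4]=225 → r--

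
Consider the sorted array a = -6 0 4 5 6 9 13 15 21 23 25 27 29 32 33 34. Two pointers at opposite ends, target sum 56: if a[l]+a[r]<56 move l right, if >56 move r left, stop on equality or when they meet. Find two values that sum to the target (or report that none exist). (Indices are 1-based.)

(23, 33)

[1,16] -6+34=28 <56 → l++
[2,16] 0+34=34 <56 → l++
[3,16] 4+34=38 <56 → l++
[4,16] 5+34=39 <56 → l++
[5,16] 6+34=40 <56 → l++
[6,16] 9+34=43 <56 → l++
[7,16] 13+34=47 <56 → l++
[8,16] 15+34=49 <56 → l++
[9,16] 21+34=55 <56 → l++
[10,16] 23+34=57 >56 → r--
[10,15] 23+33=56 → found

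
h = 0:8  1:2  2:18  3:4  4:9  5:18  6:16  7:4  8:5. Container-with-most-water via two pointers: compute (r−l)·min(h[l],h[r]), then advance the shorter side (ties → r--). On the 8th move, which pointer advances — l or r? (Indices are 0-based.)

l=0 r=8: min(8,5)*8=40 best=40 *, r--
l=0 r=7: min(8,4)*7=28 best=40, r--
l=0 r=6: min(8,16)*6=48 best=48 *, l++
l=1 r=6: min(2,16)*5=10 best=48, l++
l=2 r=6: min(18,16)*4=64 best=64 *, r--
l=2 r=5: min(18,18)*3=54 best=64, r--
l=2 r=4: min(18,9)*2=18 best=64, r--
l=2 r=3: min(18,4)*1=4 best=64, r--

r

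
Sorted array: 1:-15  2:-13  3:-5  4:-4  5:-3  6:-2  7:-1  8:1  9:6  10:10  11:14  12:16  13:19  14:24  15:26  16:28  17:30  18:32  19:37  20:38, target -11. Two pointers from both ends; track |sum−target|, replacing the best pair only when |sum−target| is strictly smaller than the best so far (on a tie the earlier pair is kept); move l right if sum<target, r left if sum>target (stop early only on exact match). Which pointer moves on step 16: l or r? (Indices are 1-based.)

r

[1,20] -15+38=23 d=34 * → r--
[1,19] -15+37=22 d=33 * → r--
[1,18] -15+32=17 d=28 * → r--
[1,17] -15+30=15 d=26 * → r--
[1,16] -15+28=13 d=24 * → r--
[1,15] -15+26=11 d=22 * → r--
[1,14] -15+24=9 d=20 * → r--
[1,13] -15+19=4 d=15 * → r--
[1,12] -15+16=1 d=12 * → r--
[1,11] -15+14=-1 d=10 * → r--
[1,10] -15+10=-5 d=6 * → r--
[1,9] -15+6=-9 d=2 * → r--
[1,8] -15+1=-14 d=3 → l++
[2,8] -13+1=-12 d=1 * → l++
[3,8] -5+1=-4 d=7 → r--
[3,7] -5+-1=-6 d=5 → r--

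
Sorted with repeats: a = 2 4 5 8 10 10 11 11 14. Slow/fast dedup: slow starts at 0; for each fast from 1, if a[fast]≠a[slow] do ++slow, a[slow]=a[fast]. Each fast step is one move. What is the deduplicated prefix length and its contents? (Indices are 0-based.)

length 7; prefix = [2, 4, 5, 8, 10, 11, 14]

(s=0,f=1) a[fast]=4≠a[slow]=2 write a[1]=4 → slow++,fast++
(s=1,f=2) a[fast]=5≠a[slow]=4 write a[2]=5 → slow++,fast++
(s=2,f=3) a[fast]=8≠a[slow]=5 write a[3]=8 → slow++,fast++
(s=3,f=4) a[fast]=10≠a[slow]=8 write a[4]=10 → slow++,fast++
(s=4,f=5) a[fast]=10=a[slow] dup → fast++
(s=4,f=6) a[fast]=11≠a[slow]=10 write a[5]=11 → slow++,fast++
(s=5,f=7) a[fast]=11=a[slow] dup → fast++
(s=5,f=8) a[fast]=14≠a[slow]=11 write a[6]=14 → slow++,fast++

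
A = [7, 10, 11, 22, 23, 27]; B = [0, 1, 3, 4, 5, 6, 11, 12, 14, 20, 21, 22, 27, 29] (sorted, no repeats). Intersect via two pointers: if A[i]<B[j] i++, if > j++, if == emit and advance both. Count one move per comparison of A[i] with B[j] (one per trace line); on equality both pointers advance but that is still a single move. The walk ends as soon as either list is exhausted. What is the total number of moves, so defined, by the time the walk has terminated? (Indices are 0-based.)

16 moves

[i=0,j=0] 7>0 → j++
[i=0,j=1] 7>1 → j++
[i=0,j=2] 7>3 → j++
[i=0,j=3] 7>4 → j++
[i=0,j=4] 7>5 → j++
[i=0,j=5] 7>6 → j++
[i=0,j=6] 7<11 → i++
[i=1,j=6] 10<11 → i++
[i=2,j=6] 11==11 emit → i++,j++
[i=3,j=7] 22>12 → j++
[i=3,j=8] 22>14 → j++
[i=3,j=9] 22>20 → j++
[i=3,j=10] 22>21 → j++
[i=3,j=11] 22==22 emit → i++,j++
[i=4,j=12] 23<27 → i++
[i=5,j=12] 27==27 emit → i++,j++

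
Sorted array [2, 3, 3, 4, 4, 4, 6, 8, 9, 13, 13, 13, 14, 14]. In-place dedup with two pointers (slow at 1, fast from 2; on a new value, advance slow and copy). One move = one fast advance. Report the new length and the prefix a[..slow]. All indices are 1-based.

length 8; prefix = [2, 3, 4, 6, 8, 9, 13, 14]

slow=1 fast=2: a[fast]=3≠a[slow]=2 write a[2]=3, slow++,fast++
slow=2 fast=3: a[fast]=3=a[slow] dup, fast++
slow=2 fast=4: a[fast]=4≠a[slow]=3 write a[3]=4, slow++,fast++
slow=3 fast=5: a[fast]=4=a[slow] dup, fast++
slow=3 fast=6: a[fast]=4=a[slow] dup, fast++
slow=3 fast=7: a[fast]=6≠a[slow]=4 write a[4]=6, slow++,fast++
slow=4 fast=8: a[fast]=8≠a[slow]=6 write a[5]=8, slow++,fast++
slow=5 fast=9: a[fast]=9≠a[slow]=8 write a[6]=9, slow++,fast++
slow=6 fast=10: a[fast]=13≠a[slow]=9 write a[7]=13, slow++,fast++
slow=7 fast=11: a[fast]=13=a[slow] dup, fast++
slow=7 fast=12: a[fast]=13=a[slow] dup, fast++
slow=7 fast=13: a[fast]=14≠a[slow]=13 write a[8]=14, slow++,fast++
slow=8 fast=14: a[fast]=14=a[slow] dup, fast++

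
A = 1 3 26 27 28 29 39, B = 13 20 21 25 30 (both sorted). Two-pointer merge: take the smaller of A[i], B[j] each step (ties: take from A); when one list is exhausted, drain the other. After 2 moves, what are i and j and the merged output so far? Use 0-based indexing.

i=0 j=0: A[i]=1<=B[j]=13 take 1, i++
i=1 j=0: A[i]=3<=B[j]=13 take 3, i++

i=2, j=0, merged so far=[1, 3]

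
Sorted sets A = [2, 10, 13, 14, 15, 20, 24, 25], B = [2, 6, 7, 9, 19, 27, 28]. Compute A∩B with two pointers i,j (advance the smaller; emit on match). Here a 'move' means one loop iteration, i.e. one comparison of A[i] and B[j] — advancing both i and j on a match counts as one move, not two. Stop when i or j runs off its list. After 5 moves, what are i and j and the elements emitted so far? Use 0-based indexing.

i=2, j=4, emitted=[2]

[i=0,j=0] 2==2 emit → i++,j++
[i=1,j=1] 10>6 → j++
[i=1,j=2] 10>7 → j++
[i=1,j=3] 10>9 → j++
[i=1,j=4] 10<19 → i++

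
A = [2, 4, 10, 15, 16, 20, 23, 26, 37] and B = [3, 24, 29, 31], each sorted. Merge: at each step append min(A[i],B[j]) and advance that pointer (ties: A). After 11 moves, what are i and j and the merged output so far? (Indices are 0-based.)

i=8, j=3, merged so far=[2, 3, 4, 10, 15, 16, 20, 23, 24, 26, 29]

[i=0,j=0] A[i]=2<=B[j]=3 take 2 → i++
[i=1,j=0] A[i]=4>B[j]=3 take 3 → j++
[i=1,j=1] A[i]=4<=B[j]=24 take 4 → i++
[i=2,j=1] A[i]=10<=B[j]=24 take 10 → i++
[i=3,j=1] A[i]=15<=B[j]=24 take 15 → i++
[i=4,j=1] A[i]=16<=B[j]=24 take 16 → i++
[i=5,j=1] A[i]=20<=B[j]=24 take 20 → i++
[i=6,j=1] A[i]=23<=B[j]=24 take 23 → i++
[i=7,j=1] A[i]=26>B[j]=24 take 24 → j++
[i=7,j=2] A[i]=26<=B[j]=29 take 26 → i++
[i=8,j=2] A[i]=37>B[j]=29 take 29 → j++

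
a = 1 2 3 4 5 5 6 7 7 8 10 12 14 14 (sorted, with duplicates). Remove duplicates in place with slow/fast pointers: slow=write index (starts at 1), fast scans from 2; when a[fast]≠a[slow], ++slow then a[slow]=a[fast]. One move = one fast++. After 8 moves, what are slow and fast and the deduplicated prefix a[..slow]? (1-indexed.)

slow=7, fast=10, prefix=[1, 2, 3, 4, 5, 6, 7]

slow=1 fast=2: a[fast]=2≠a[slow]=1 write a[2]=2, slow++,fast++
slow=2 fast=3: a[fast]=3≠a[slow]=2 write a[3]=3, slow++,fast++
slow=3 fast=4: a[fast]=4≠a[slow]=3 write a[4]=4, slow++,fast++
slow=4 fast=5: a[fast]=5≠a[slow]=4 write a[5]=5, slow++,fast++
slow=5 fast=6: a[fast]=5=a[slow] dup, fast++
slow=5 fast=7: a[fast]=6≠a[slow]=5 write a[6]=6, slow++,fast++
slow=6 fast=8: a[fast]=7≠a[slow]=6 write a[7]=7, slow++,fast++
slow=7 fast=9: a[fast]=7=a[slow] dup, fast++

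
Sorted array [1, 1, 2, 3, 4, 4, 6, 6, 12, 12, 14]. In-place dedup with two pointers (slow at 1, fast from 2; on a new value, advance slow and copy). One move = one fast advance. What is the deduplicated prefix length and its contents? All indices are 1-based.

length 7; prefix = [1, 2, 3, 4, 6, 12, 14]

(s=1,f=2) a[fast]=1=a[slow] dup → fast++
(s=1,f=3) a[fast]=2≠a[slow]=1 write a[2]=2 → slow++,fast++
(s=2,f=4) a[fast]=3≠a[slow]=2 write a[3]=3 → slow++,fast++
(s=3,f=5) a[fast]=4≠a[slow]=3 write a[4]=4 → slow++,fast++
(s=4,f=6) a[fast]=4=a[slow] dup → fast++
(s=4,f=7) a[fast]=6≠a[slow]=4 write a[5]=6 → slow++,fast++
(s=5,f=8) a[fast]=6=a[slow] dup → fast++
(s=5,f=9) a[fast]=12≠a[slow]=6 write a[6]=12 → slow++,fast++
(s=6,f=10) a[fast]=12=a[slow] dup → fast++
(s=6,f=11) a[fast]=14≠a[slow]=12 write a[7]=14 → slow++,fast++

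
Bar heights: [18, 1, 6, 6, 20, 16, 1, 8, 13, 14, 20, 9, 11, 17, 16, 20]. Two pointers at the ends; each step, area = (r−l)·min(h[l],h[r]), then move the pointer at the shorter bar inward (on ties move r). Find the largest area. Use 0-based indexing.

l=0 r=15: min(18,20)*15=270 best=270 *, l++
l=1 r=15: min(1,20)*14=14 best=270, l++
l=2 r=15: min(6,20)*13=78 best=270, l++
l=3 r=15: min(6,20)*12=72 best=270, l++
l=4 r=15: min(20,20)*11=220 best=270, r--
l=4 r=14: min(20,16)*10=160 best=270, r--
l=4 r=13: min(20,17)*9=153 best=270, r--
l=4 r=12: min(20,11)*8=88 best=270, r--
l=4 r=11: min(20,9)*7=63 best=270, r--
l=4 r=10: min(20,20)*6=120 best=270, r--
l=4 r=9: min(20,14)*5=70 best=270, r--
l=4 r=8: min(20,13)*4=52 best=270, r--
l=4 r=7: min(20,8)*3=24 best=270, r--
l=4 r=6: min(20,1)*2=2 best=270, r--
l=4 r=5: min(20,16)*1=16 best=270, r--

max area = 270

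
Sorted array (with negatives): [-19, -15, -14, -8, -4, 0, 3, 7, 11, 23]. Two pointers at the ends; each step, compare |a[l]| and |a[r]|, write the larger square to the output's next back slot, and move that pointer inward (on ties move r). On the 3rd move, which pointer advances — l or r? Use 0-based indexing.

[0,9] |-19|<=|23| out[9]=529 → r--
[0,8] |-19|>|11| out[8]=361 → l++
[1,8] |-15|>|11| out[7]=225 → l++

l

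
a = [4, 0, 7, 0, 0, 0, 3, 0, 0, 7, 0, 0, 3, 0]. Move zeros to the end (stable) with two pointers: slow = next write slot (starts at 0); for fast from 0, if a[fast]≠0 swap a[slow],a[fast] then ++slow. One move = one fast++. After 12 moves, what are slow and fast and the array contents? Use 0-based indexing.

slow=4, fast=12, a=[4, 7, 3, 7, 0, 0, 0, 0, 0, 0, 0, 0, 3, 0]

slow=0 fast=0: a[fast]=4≠0 swap→a[0]=4, slow++,fast++
slow=1 fast=1: a[fast]=0, fast++
slow=1 fast=2: a[fast]=7≠0 swap→a[1]=7, slow++,fast++
slow=2 fast=3: a[fast]=0, fast++
slow=2 fast=4: a[fast]=0, fast++
slow=2 fast=5: a[fast]=0, fast++
slow=2 fast=6: a[fast]=3≠0 swap→a[2]=3, slow++,fast++
slow=3 fast=7: a[fast]=0, fast++
slow=3 fast=8: a[fast]=0, fast++
slow=3 fast=9: a[fast]=7≠0 swap→a[3]=7, slow++,fast++
slow=4 fast=10: a[fast]=0, fast++
slow=4 fast=11: a[fast]=0, fast++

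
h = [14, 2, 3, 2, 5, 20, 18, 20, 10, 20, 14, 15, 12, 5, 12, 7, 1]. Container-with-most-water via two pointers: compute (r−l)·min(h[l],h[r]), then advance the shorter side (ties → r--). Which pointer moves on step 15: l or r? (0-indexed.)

l=0 r=16: min(14,1)*16=16 best=16 *, r--
l=0 r=15: min(14,7)*15=105 best=105 *, r--
l=0 r=14: min(14,12)*14=168 best=168 *, r--
l=0 r=13: min(14,5)*13=65 best=168, r--
l=0 r=12: min(14,12)*12=144 best=168, r--
l=0 r=11: min(14,15)*11=154 best=168, l++
l=1 r=11: min(2,15)*10=20 best=168, l++
l=2 r=11: min(3,15)*9=27 best=168, l++
l=3 r=11: min(2,15)*8=16 best=168, l++
l=4 r=11: min(5,15)*7=35 best=168, l++
l=5 r=11: min(20,15)*6=90 best=168, r--
l=5 r=10: min(20,14)*5=70 best=168, r--
l=5 r=9: min(20,20)*4=80 best=168, r--
l=5 r=8: min(20,10)*3=30 best=168, r--
l=5 r=7: min(20,20)*2=40 best=168, r--

r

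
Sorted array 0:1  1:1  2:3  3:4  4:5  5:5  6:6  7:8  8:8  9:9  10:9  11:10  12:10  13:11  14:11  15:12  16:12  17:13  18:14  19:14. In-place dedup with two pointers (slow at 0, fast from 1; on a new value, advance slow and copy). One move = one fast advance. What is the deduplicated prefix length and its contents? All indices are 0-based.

slow=0 fast=1: a[fast]=1=a[slow] dup, fast++
slow=0 fast=2: a[fast]=3≠a[slow]=1 write a[1]=3, slow++,fast++
slow=1 fast=3: a[fast]=4≠a[slow]=3 write a[2]=4, slow++,fast++
slow=2 fast=4: a[fast]=5≠a[slow]=4 write a[3]=5, slow++,fast++
slow=3 fast=5: a[fast]=5=a[slow] dup, fast++
slow=3 fast=6: a[fast]=6≠a[slow]=5 write a[4]=6, slow++,fast++
slow=4 fast=7: a[fast]=8≠a[slow]=6 write a[5]=8, slow++,fast++
slow=5 fast=8: a[fast]=8=a[slow] dup, fast++
slow=5 fast=9: a[fast]=9≠a[slow]=8 write a[6]=9, slow++,fast++
slow=6 fast=10: a[fast]=9=a[slow] dup, fast++
slow=6 fast=11: a[fast]=10≠a[slow]=9 write a[7]=10, slow++,fast++
slow=7 fast=12: a[fast]=10=a[slow] dup, fast++
slow=7 fast=13: a[fast]=11≠a[slow]=10 write a[8]=11, slow++,fast++
slow=8 fast=14: a[fast]=11=a[slow] dup, fast++
slow=8 fast=15: a[fast]=12≠a[slow]=11 write a[9]=12, slow++,fast++
slow=9 fast=16: a[fast]=12=a[slow] dup, fast++
slow=9 fast=17: a[fast]=13≠a[slow]=12 write a[10]=13, slow++,fast++
slow=10 fast=18: a[fast]=14≠a[slow]=13 write a[11]=14, slow++,fast++
slow=11 fast=19: a[fast]=14=a[slow] dup, fast++

length 12; prefix = [1, 3, 4, 5, 6, 8, 9, 10, 11, 12, 13, 14]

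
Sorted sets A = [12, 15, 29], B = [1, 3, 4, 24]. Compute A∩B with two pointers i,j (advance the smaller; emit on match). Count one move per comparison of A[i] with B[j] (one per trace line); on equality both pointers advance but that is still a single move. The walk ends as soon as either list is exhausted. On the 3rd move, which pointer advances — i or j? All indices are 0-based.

i=0 j=0: 12>1, j++
i=0 j=1: 12>3, j++
i=0 j=2: 12>4, j++

j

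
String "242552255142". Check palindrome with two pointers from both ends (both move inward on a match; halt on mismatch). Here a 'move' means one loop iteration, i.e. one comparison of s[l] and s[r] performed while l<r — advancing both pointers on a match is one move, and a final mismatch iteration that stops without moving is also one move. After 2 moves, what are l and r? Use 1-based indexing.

l=3, r=10

l=1 r=12: '2'=='2', l++,r--
l=2 r=11: '4'=='4', l++,r--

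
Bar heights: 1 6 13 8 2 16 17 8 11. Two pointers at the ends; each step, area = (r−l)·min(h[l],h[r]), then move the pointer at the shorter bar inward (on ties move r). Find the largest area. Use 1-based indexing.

[1,9] min(1,11)*8=8 best=8 * → l++
[2,9] min(6,11)*7=42 best=42 * → l++
[3,9] min(13,11)*6=66 best=66 * → r--
[3,8] min(13,8)*5=40 best=66 → r--
[3,7] min(13,17)*4=52 best=66 → l++
[4,7] min(8,17)*3=24 best=66 → l++
[5,7] min(2,17)*2=4 best=66 → l++
[6,7] min(16,17)*1=16 best=66 → l++

max area = 66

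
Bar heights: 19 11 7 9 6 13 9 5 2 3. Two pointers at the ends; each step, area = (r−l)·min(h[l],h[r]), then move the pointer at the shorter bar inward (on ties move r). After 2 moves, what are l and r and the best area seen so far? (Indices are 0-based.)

l=0, r=7, best area=27

l=0 r=9: min(19,3)*9=27 best=27 *, r--
l=0 r=8: min(19,2)*8=16 best=27, r--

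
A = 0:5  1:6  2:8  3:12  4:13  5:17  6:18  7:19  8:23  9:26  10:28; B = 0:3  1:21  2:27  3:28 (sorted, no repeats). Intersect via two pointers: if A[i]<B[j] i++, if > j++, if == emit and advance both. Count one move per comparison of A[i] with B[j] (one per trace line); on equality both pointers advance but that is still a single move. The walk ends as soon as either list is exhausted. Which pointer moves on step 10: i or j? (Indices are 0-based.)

j

i=0 j=0: 5>3, j++
i=0 j=1: 5<21, i++
i=1 j=1: 6<21, i++
i=2 j=1: 8<21, i++
i=3 j=1: 12<21, i++
i=4 j=1: 13<21, i++
i=5 j=1: 17<21, i++
i=6 j=1: 18<21, i++
i=7 j=1: 19<21, i++
i=8 j=1: 23>21, j++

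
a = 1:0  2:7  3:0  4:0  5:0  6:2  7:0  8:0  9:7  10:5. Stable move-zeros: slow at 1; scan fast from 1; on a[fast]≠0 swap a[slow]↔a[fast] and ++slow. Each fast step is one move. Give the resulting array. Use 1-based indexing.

[7, 2, 7, 5, 0, 0, 0, 0, 0, 0]

slow=1 fast=1: a[fast]=0, fast++
slow=1 fast=2: a[fast]=7≠0 swap→a[1]=7, slow++,fast++
slow=2 fast=3: a[fast]=0, fast++
slow=2 fast=4: a[fast]=0, fast++
slow=2 fast=5: a[fast]=0, fast++
slow=2 fast=6: a[fast]=2≠0 swap→a[2]=2, slow++,fast++
slow=3 fast=7: a[fast]=0, fast++
slow=3 fast=8: a[fast]=0, fast++
slow=3 fast=9: a[fast]=7≠0 swap→a[3]=7, slow++,fast++
slow=4 fast=10: a[fast]=5≠0 swap→a[4]=5, slow++,fast++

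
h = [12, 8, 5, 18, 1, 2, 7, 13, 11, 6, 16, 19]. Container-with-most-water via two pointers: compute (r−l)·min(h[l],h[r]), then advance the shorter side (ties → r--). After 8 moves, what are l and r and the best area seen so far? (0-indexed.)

l=0 r=11: min(12,19)*11=132 best=132 *, l++
l=1 r=11: min(8,19)*10=80 best=132, l++
l=2 r=11: min(5,19)*9=45 best=132, l++
l=3 r=11: min(18,19)*8=144 best=144 *, l++
l=4 r=11: min(1,19)*7=7 best=144, l++
l=5 r=11: min(2,19)*6=12 best=144, l++
l=6 r=11: min(7,19)*5=35 best=144, l++
l=7 r=11: min(13,19)*4=52 best=144, l++

l=8, r=11, best area=144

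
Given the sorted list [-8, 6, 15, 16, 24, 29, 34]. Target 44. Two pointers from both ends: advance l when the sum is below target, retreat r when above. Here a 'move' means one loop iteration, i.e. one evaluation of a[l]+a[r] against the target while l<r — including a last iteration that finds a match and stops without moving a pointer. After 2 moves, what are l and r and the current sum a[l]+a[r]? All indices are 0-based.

l=2, r=6, sum=49

[0,6] -8+34=26 <44 → l++
[1,6] 6+34=40 <44 → l++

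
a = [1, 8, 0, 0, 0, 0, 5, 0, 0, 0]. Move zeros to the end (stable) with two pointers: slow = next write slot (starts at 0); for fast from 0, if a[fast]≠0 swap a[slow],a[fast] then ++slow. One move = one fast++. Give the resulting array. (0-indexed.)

slow=0 fast=0: a[fast]=1≠0 swap→a[0]=1, slow++,fast++
slow=1 fast=1: a[fast]=8≠0 swap→a[1]=8, slow++,fast++
slow=2 fast=2: a[fast]=0, fast++
slow=2 fast=3: a[fast]=0, fast++
slow=2 fast=4: a[fast]=0, fast++
slow=2 fast=5: a[fast]=0, fast++
slow=2 fast=6: a[fast]=5≠0 swap→a[2]=5, slow++,fast++
slow=3 fast=7: a[fast]=0, fast++
slow=3 fast=8: a[fast]=0, fast++
slow=3 fast=9: a[fast]=0, fast++

[1, 8, 5, 0, 0, 0, 0, 0, 0, 0]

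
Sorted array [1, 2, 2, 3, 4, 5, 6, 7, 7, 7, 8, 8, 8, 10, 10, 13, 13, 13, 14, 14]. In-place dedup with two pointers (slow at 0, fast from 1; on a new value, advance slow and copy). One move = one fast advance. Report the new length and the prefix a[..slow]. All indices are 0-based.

slow=0 fast=1: a[fast]=2≠a[slow]=1 write a[1]=2, slow++,fast++
slow=1 fast=2: a[fast]=2=a[slow] dup, fast++
slow=1 fast=3: a[fast]=3≠a[slow]=2 write a[2]=3, slow++,fast++
slow=2 fast=4: a[fast]=4≠a[slow]=3 write a[3]=4, slow++,fast++
slow=3 fast=5: a[fast]=5≠a[slow]=4 write a[4]=5, slow++,fast++
slow=4 fast=6: a[fast]=6≠a[slow]=5 write a[5]=6, slow++,fast++
slow=5 fast=7: a[fast]=7≠a[slow]=6 write a[6]=7, slow++,fast++
slow=6 fast=8: a[fast]=7=a[slow] dup, fast++
slow=6 fast=9: a[fast]=7=a[slow] dup, fast++
slow=6 fast=10: a[fast]=8≠a[slow]=7 write a[7]=8, slow++,fast++
slow=7 fast=11: a[fast]=8=a[slow] dup, fast++
slow=7 fast=12: a[fast]=8=a[slow] dup, fast++
slow=7 fast=13: a[fast]=10≠a[slow]=8 write a[8]=10, slow++,fast++
slow=8 fast=14: a[fast]=10=a[slow] dup, fast++
slow=8 fast=15: a[fast]=13≠a[slow]=10 write a[9]=13, slow++,fast++
slow=9 fast=16: a[fast]=13=a[slow] dup, fast++
slow=9 fast=17: a[fast]=13=a[slow] dup, fast++
slow=9 fast=18: a[fast]=14≠a[slow]=13 write a[10]=14, slow++,fast++
slow=10 fast=19: a[fast]=14=a[slow] dup, fast++

length 11; prefix = [1, 2, 3, 4, 5, 6, 7, 8, 10, 13, 14]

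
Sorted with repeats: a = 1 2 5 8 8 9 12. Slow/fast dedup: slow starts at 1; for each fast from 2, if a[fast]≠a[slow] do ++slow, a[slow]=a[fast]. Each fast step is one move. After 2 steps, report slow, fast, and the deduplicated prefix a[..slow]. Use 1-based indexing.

slow=1 fast=2: a[fast]=2≠a[slow]=1 write a[2]=2, slow++,fast++
slow=2 fast=3: a[fast]=5≠a[slow]=2 write a[3]=5, slow++,fast++

slow=3, fast=4, prefix=[1, 2, 5]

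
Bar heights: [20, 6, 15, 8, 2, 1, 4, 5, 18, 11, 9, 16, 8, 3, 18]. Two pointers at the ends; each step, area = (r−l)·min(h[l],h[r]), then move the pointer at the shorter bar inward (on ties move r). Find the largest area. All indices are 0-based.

max area = 252

l=0 r=14: min(20,18)*14=252 best=252 *, r--
l=0 r=13: min(20,3)*13=39 best=252, r--
l=0 r=12: min(20,8)*12=96 best=252, r--
l=0 r=11: min(20,16)*11=176 best=252, r--
l=0 r=10: min(20,9)*10=90 best=252, r--
l=0 r=9: min(20,11)*9=99 best=252, r--
l=0 r=8: min(20,18)*8=144 best=252, r--
l=0 r=7: min(20,5)*7=35 best=252, r--
l=0 r=6: min(20,4)*6=24 best=252, r--
l=0 r=5: min(20,1)*5=5 best=252, r--
l=0 r=4: min(20,2)*4=8 best=252, r--
l=0 r=3: min(20,8)*3=24 best=252, r--
l=0 r=2: min(20,15)*2=30 best=252, r--
l=0 r=1: min(20,6)*1=6 best=252, r--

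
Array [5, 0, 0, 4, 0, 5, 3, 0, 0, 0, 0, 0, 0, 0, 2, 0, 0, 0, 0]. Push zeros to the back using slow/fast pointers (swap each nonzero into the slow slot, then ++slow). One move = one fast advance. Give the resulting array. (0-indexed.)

[5, 4, 5, 3, 2, 0, 0, 0, 0, 0, 0, 0, 0, 0, 0, 0, 0, 0, 0]

(s=0,f=0) a[fast]=5≠0 swap→a[0]=5 → slow++,fast++
(s=1,f=1) a[fast]=0 → fast++
(s=1,f=2) a[fast]=0 → fast++
(s=1,f=3) a[fast]=4≠0 swap→a[1]=4 → slow++,fast++
(s=2,f=4) a[fast]=0 → fast++
(s=2,f=5) a[fast]=5≠0 swap→a[2]=5 → slow++,fast++
(s=3,f=6) a[fast]=3≠0 swap→a[3]=3 → slow++,fast++
(s=4,f=7) a[fast]=0 → fast++
(s=4,f=8) a[fast]=0 → fast++
(s=4,f=9) a[fast]=0 → fast++
(s=4,f=10) a[fast]=0 → fast++
(s=4,f=11) a[fast]=0 → fast++
(s=4,f=12) a[fast]=0 → fast++
(s=4,f=13) a[fast]=0 → fast++
(s=4,f=14) a[fast]=2≠0 swap→a[4]=2 → slow++,fast++
(s=5,f=15) a[fast]=0 → fast++
(s=5,f=16) a[fast]=0 → fast++
(s=5,f=17) a[fast]=0 → fast++
(s=5,f=18) a[fast]=0 → fast++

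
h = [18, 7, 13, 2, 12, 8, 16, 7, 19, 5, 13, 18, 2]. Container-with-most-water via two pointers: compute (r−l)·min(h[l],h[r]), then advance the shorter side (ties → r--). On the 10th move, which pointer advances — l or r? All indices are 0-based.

[0,12] min(18,2)*12=24 best=24 * → r--
[0,11] min(18,18)*11=198 best=198 * → r--
[0,10] min(18,13)*10=130 best=198 → r--
[0,9] min(18,5)*9=45 best=198 → r--
[0,8] min(18,19)*8=144 best=198 → l++
[1,8] min(7,19)*7=49 best=198 → l++
[2,8] min(13,19)*6=78 best=198 → l++
[3,8] min(2,19)*5=10 best=198 → l++
[4,8] min(12,19)*4=48 best=198 → l++
[5,8] min(8,19)*3=24 best=198 → l++

l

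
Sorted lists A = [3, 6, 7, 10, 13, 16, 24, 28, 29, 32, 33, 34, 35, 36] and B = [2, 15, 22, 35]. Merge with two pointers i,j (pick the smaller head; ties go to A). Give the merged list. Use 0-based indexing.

[2, 3, 6, 7, 10, 13, 15, 16, 22, 24, 28, 29, 32, 33, 34, 35, 35, 36]

i=0 j=0: A[i]=3>B[j]=2 take 2, j++
i=0 j=1: A[i]=3<=B[j]=15 take 3, i++
i=1 j=1: A[i]=6<=B[j]=15 take 6, i++
i=2 j=1: A[i]=7<=B[j]=15 take 7, i++
i=3 j=1: A[i]=10<=B[j]=15 take 10, i++
i=4 j=1: A[i]=13<=B[j]=15 take 13, i++
i=5 j=1: A[i]=16>B[j]=15 take 15, j++
i=5 j=2: A[i]=16<=B[j]=22 take 16, i++
i=6 j=2: A[i]=24>B[j]=22 take 22, j++
i=6 j=3: A[i]=24<=B[j]=35 take 24, i++
i=7 j=3: A[i]=28<=B[j]=35 take 28, i++
i=8 j=3: A[i]=29<=B[j]=35 take 29, i++
i=9 j=3: A[i]=32<=B[j]=35 take 32, i++
i=10 j=3: A[i]=33<=B[j]=35 take 33, i++
i=11 j=3: A[i]=34<=B[j]=35 take 34, i++
i=12 j=3: A[i]=35<=B[j]=35 take 35, i++
i=13 j=3: A[i]=36>B[j]=35 take 35, j++
i=13 j=4: B done, take A[i]=36, i++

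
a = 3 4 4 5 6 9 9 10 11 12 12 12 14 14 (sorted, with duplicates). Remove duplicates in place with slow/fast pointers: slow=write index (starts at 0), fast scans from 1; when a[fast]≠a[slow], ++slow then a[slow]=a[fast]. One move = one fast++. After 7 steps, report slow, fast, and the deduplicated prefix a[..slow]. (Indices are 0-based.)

(s=0,f=1) a[fast]=4≠a[slow]=3 write a[1]=4 → slow++,fast++
(s=1,f=2) a[fast]=4=a[slow] dup → fast++
(s=1,f=3) a[fast]=5≠a[slow]=4 write a[2]=5 → slow++,fast++
(s=2,f=4) a[fast]=6≠a[slow]=5 write a[3]=6 → slow++,fast++
(s=3,f=5) a[fast]=9≠a[slow]=6 write a[4]=9 → slow++,fast++
(s=4,f=6) a[fast]=9=a[slow] dup → fast++
(s=4,f=7) a[fast]=10≠a[slow]=9 write a[5]=10 → slow++,fast++

slow=5, fast=8, prefix=[3, 4, 5, 6, 9, 10]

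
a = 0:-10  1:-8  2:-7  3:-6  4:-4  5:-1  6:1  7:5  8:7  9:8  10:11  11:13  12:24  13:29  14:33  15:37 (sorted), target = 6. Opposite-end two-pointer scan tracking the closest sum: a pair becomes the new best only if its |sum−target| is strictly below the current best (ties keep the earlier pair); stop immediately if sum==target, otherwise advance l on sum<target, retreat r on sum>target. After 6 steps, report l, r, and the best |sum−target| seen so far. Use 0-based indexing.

l=2, r=11, best |Δ|=1

[0,15] -10+37=27 d=21 * → r--
[0,14] -10+33=23 d=17 * → r--
[0,13] -10+29=19 d=13 * → r--
[0,12] -10+24=14 d=8 * → r--
[0,11] -10+13=3 d=3 * → l++
[1,11] -8+13=5 d=1 * → l++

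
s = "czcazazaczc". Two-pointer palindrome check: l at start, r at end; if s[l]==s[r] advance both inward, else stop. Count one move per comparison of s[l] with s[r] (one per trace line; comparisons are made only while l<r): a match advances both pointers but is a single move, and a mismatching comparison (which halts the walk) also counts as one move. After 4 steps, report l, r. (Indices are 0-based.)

l=4, r=6

[0,10] 'c'=='c' → l++,r--
[1,9] 'z'=='z' → l++,r--
[2,8] 'c'=='c' → l++,r--
[3,7] 'a'=='a' → l++,r--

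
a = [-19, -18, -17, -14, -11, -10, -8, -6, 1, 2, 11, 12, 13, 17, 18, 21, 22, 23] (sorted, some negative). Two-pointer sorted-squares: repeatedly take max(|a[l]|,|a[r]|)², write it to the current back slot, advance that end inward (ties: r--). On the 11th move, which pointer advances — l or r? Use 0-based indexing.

l=0 r=17: |-19|<=|23| out[17]=529, r--
l=0 r=16: |-19|<=|22| out[16]=484, r--
l=0 r=15: |-19|<=|21| out[15]=441, r--
l=0 r=14: |-19|>|18| out[14]=361, l++
l=1 r=14: |-18|<=|18| out[13]=324, r--
l=1 r=13: |-18|>|17| out[12]=324, l++
l=2 r=13: |-17|<=|17| out[11]=289, r--
l=2 r=12: |-17|>|13| out[10]=289, l++
l=3 r=12: |-14|>|13| out[9]=196, l++
l=4 r=12: |-11|<=|13| out[8]=169, r--
l=4 r=11: |-11|<=|12| out[7]=144, r--

r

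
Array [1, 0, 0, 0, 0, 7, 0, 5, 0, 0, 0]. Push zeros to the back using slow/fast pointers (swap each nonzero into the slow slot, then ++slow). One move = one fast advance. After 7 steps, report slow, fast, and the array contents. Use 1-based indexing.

(s=1,f=1) a[fast]=1≠0 swap→a[1]=1 → slow++,fast++
(s=2,f=2) a[fast]=0 → fast++
(s=2,f=3) a[fast]=0 → fast++
(s=2,f=4) a[fast]=0 → fast++
(s=2,f=5) a[fast]=0 → fast++
(s=2,f=6) a[fast]=7≠0 swap→a[2]=7 → slow++,fast++
(s=3,f=7) a[fast]=0 → fast++

slow=3, fast=8, a=[1, 7, 0, 0, 0, 0, 0, 5, 0, 0, 0]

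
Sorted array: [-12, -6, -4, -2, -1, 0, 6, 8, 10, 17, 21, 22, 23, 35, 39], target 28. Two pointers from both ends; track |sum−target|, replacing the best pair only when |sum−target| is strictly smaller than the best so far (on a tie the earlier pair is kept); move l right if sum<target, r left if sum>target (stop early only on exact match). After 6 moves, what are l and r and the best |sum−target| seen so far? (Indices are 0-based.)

[0,14] -12+39=27 d=1 * → l++
[1,14] -6+39=33 d=5 → r--
[1,13] -6+35=29 d=1 → r--
[1,12] -6+23=17 d=11 → l++
[2,12] -4+23=19 d=9 → l++
[3,12] -2+23=21 d=7 → l++

l=4, r=12, best |Δ|=1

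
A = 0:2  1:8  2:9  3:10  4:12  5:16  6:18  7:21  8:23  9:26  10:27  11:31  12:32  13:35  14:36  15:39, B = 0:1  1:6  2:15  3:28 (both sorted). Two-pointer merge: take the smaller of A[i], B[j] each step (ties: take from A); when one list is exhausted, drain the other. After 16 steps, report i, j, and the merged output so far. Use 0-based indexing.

i=12, j=4, merged so far=[1, 2, 6, 8, 9, 10, 12, 15, 16, 18, 21, 23, 26, 27, 28, 31]

i=0 j=0: A[i]=2>B[j]=1 take 1, j++
i=0 j=1: A[i]=2<=B[j]=6 take 2, i++
i=1 j=1: A[i]=8>B[j]=6 take 6, j++
i=1 j=2: A[i]=8<=B[j]=15 take 8, i++
i=2 j=2: A[i]=9<=B[j]=15 take 9, i++
i=3 j=2: A[i]=10<=B[j]=15 take 10, i++
i=4 j=2: A[i]=12<=B[j]=15 take 12, i++
i=5 j=2: A[i]=16>B[j]=15 take 15, j++
i=5 j=3: A[i]=16<=B[j]=28 take 16, i++
i=6 j=3: A[i]=18<=B[j]=28 take 18, i++
i=7 j=3: A[i]=21<=B[j]=28 take 21, i++
i=8 j=3: A[i]=23<=B[j]=28 take 23, i++
i=9 j=3: A[i]=26<=B[j]=28 take 26, i++
i=10 j=3: A[i]=27<=B[j]=28 take 27, i++
i=11 j=3: A[i]=31>B[j]=28 take 28, j++
i=11 j=4: B done, take A[i]=31, i++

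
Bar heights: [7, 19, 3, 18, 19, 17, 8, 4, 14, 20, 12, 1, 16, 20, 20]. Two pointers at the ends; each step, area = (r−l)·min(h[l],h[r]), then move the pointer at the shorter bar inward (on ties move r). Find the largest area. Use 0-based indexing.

[0,14] min(7,20)*14=98 best=98 * → l++
[1,14] min(19,20)*13=247 best=247 * → l++
[2,14] min(3,20)*12=36 best=247 → l++
[3,14] min(18,20)*11=198 best=247 → l++
[4,14] min(19,20)*10=190 best=247 → l++
[5,14] min(17,20)*9=153 best=247 → l++
[6,14] min(8,20)*8=64 best=247 → l++
[7,14] min(4,20)*7=28 best=247 → l++
[8,14] min(14,20)*6=84 best=247 → l++
[9,14] min(20,20)*5=100 best=247 → r--
[9,13] min(20,20)*4=80 best=247 → r--
[9,12] min(20,16)*3=48 best=247 → r--
[9,11] min(20,1)*2=2 best=247 → r--
[9,10] min(20,12)*1=12 best=247 → r--

max area = 247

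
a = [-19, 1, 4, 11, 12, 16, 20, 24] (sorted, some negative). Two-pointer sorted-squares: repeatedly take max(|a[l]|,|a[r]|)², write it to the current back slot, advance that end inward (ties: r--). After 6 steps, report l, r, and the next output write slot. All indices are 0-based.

l=1, r=2, next write slot=1

l=0 r=7: |-19|<=|24| out[7]=576, r--
l=0 r=6: |-19|<=|20| out[6]=400, r--
l=0 r=5: |-19|>|16| out[5]=361, l++
l=1 r=5: |1|<=|16| out[4]=256, r--
l=1 r=4: |1|<=|12| out[3]=144, r--
l=1 r=3: |1|<=|11| out[2]=121, r--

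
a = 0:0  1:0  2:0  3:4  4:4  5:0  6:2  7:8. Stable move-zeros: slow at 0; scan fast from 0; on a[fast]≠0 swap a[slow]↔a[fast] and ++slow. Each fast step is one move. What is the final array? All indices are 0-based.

[4, 4, 2, 8, 0, 0, 0, 0]

(s=0,f=0) a[fast]=0 → fast++
(s=0,f=1) a[fast]=0 → fast++
(s=0,f=2) a[fast]=0 → fast++
(s=0,f=3) a[fast]=4≠0 swap→a[0]=4 → slow++,fast++
(s=1,f=4) a[fast]=4≠0 swap→a[1]=4 → slow++,fast++
(s=2,f=5) a[fast]=0 → fast++
(s=2,f=6) a[fast]=2≠0 swap→a[2]=2 → slow++,fast++
(s=3,f=7) a[fast]=8≠0 swap→a[3]=8 → slow++,fast++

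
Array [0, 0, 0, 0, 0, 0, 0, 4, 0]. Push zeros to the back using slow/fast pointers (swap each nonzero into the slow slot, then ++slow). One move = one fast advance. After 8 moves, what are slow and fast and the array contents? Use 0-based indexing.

slow=1, fast=8, a=[4, 0, 0, 0, 0, 0, 0, 0, 0]

(s=0,f=0) a[fast]=0 → fast++
(s=0,f=1) a[fast]=0 → fast++
(s=0,f=2) a[fast]=0 → fast++
(s=0,f=3) a[fast]=0 → fast++
(s=0,f=4) a[fast]=0 → fast++
(s=0,f=5) a[fast]=0 → fast++
(s=0,f=6) a[fast]=0 → fast++
(s=0,f=7) a[fast]=4≠0 swap→a[0]=4 → slow++,fast++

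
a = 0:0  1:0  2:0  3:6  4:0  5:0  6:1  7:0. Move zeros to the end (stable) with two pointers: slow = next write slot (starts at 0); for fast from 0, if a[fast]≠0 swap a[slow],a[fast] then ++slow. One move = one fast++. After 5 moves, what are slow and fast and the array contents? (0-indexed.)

(s=0,f=0) a[fast]=0 → fast++
(s=0,f=1) a[fast]=0 → fast++
(s=0,f=2) a[fast]=0 → fast++
(s=0,f=3) a[fast]=6≠0 swap→a[0]=6 → slow++,fast++
(s=1,f=4) a[fast]=0 → fast++

slow=1, fast=5, a=[6, 0, 0, 0, 0, 0, 1, 0]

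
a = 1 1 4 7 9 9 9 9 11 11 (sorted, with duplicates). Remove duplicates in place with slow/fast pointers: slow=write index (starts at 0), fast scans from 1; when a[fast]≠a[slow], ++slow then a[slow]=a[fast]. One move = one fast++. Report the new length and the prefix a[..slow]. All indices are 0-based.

slow=0 fast=1: a[fast]=1=a[slow] dup, fast++
slow=0 fast=2: a[fast]=4≠a[slow]=1 write a[1]=4, slow++,fast++
slow=1 fast=3: a[fast]=7≠a[slow]=4 write a[2]=7, slow++,fast++
slow=2 fast=4: a[fast]=9≠a[slow]=7 write a[3]=9, slow++,fast++
slow=3 fast=5: a[fast]=9=a[slow] dup, fast++
slow=3 fast=6: a[fast]=9=a[slow] dup, fast++
slow=3 fast=7: a[fast]=9=a[slow] dup, fast++
slow=3 fast=8: a[fast]=11≠a[slow]=9 write a[4]=11, slow++,fast++
slow=4 fast=9: a[fast]=11=a[slow] dup, fast++

length 5; prefix = [1, 4, 7, 9, 11]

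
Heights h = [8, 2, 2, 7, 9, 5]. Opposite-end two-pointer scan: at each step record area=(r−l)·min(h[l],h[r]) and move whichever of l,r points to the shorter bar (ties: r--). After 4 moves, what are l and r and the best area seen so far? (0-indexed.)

l=3, r=4, best area=32

[0,5] min(8,5)*5=25 best=25 * → r--
[0,4] min(8,9)*4=32 best=32 * → l++
[1,4] min(2,9)*3=6 best=32 → l++
[2,4] min(2,9)*2=4 best=32 → l++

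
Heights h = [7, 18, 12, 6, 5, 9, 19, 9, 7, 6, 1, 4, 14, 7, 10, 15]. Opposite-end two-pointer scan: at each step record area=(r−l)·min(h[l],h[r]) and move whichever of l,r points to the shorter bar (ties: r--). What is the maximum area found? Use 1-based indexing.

max area = 210

[1,16] min(7,15)*15=105 best=105 * → l++
[2,16] min(18,15)*14=210 best=210 * → r--
[2,15] min(18,10)*13=130 best=210 → r--
[2,14] min(18,7)*12=84 best=210 → r--
[2,13] min(18,14)*11=154 best=210 → r--
[2,12] min(18,4)*10=40 best=210 → r--
[2,11] min(18,1)*9=9 best=210 → r--
[2,10] min(18,6)*8=48 best=210 → r--
[2,9] min(18,7)*7=49 best=210 → r--
[2,8] min(18,9)*6=54 best=210 → r--
[2,7] min(18,19)*5=90 best=210 → l++
[3,7] min(12,19)*4=48 best=210 → l++
[4,7] min(6,19)*3=18 best=210 → l++
[5,7] min(5,19)*2=10 best=210 → l++
[6,7] min(9,19)*1=9 best=210 → l++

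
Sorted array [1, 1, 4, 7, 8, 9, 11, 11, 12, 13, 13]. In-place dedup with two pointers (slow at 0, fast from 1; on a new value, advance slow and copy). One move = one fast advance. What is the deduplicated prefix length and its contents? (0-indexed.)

slow=0 fast=1: a[fast]=1=a[slow] dup, fast++
slow=0 fast=2: a[fast]=4≠a[slow]=1 write a[1]=4, slow++,fast++
slow=1 fast=3: a[fast]=7≠a[slow]=4 write a[2]=7, slow++,fast++
slow=2 fast=4: a[fast]=8≠a[slow]=7 write a[3]=8, slow++,fast++
slow=3 fast=5: a[fast]=9≠a[slow]=8 write a[4]=9, slow++,fast++
slow=4 fast=6: a[fast]=11≠a[slow]=9 write a[5]=11, slow++,fast++
slow=5 fast=7: a[fast]=11=a[slow] dup, fast++
slow=5 fast=8: a[fast]=12≠a[slow]=11 write a[6]=12, slow++,fast++
slow=6 fast=9: a[fast]=13≠a[slow]=12 write a[7]=13, slow++,fast++
slow=7 fast=10: a[fast]=13=a[slow] dup, fast++

length 8; prefix = [1, 4, 7, 8, 9, 11, 12, 13]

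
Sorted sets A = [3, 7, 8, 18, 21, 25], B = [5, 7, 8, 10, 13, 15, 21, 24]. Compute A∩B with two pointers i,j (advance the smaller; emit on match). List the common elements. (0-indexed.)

intersection = [7, 8, 21]

i=0 j=0: 3<5, i++
i=1 j=0: 7>5, j++
i=1 j=1: 7==7 emit, i++,j++
i=2 j=2: 8==8 emit, i++,j++
i=3 j=3: 18>10, j++
i=3 j=4: 18>13, j++
i=3 j=5: 18>15, j++
i=3 j=6: 18<21, i++
i=4 j=6: 21==21 emit, i++,j++
i=5 j=7: 25>24, j++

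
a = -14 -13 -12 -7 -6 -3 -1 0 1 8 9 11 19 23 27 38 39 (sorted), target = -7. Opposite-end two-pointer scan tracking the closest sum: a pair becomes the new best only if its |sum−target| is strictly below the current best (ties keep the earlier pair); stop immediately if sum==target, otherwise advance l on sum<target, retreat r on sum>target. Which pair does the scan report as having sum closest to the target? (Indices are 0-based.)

pair (-7, 0) with sum -7 (|Δ|=0)

[0,16] -14+39=25 d=32 * → r--
[0,15] -14+38=24 d=31 * → r--
[0,14] -14+27=13 d=20 * → r--
[0,13] -14+23=9 d=16 * → r--
[0,12] -14+19=5 d=12 * → r--
[0,11] -14+11=-3 d=4 * → r--
[0,10] -14+9=-5 d=2 * → r--
[0,9] -14+8=-6 d=1 * → r--
[0,8] -14+1=-13 d=6 → l++
[1,8] -13+1=-12 d=5 → l++
[2,8] -12+1=-11 d=4 → l++
[3,8] -7+1=-6 d=1 → r--
[3,7] -7+0=-7 d=0 * → stop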